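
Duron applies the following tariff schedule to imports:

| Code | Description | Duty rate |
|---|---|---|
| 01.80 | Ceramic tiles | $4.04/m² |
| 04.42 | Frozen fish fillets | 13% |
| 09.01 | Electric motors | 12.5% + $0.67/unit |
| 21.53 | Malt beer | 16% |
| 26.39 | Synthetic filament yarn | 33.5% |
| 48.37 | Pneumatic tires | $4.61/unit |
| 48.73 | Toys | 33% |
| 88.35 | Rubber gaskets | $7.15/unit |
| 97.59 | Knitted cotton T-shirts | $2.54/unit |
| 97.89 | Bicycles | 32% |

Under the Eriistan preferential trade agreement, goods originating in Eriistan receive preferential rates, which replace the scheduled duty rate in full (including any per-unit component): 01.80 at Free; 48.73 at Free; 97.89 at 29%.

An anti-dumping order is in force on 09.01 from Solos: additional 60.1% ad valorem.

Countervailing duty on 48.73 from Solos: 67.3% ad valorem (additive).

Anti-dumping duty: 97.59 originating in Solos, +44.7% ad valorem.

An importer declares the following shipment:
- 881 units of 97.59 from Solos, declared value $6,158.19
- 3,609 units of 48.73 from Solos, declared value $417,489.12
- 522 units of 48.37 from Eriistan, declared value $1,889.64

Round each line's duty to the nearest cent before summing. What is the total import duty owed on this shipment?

$426,138.46

Line 1 (97.59, Solos, 881 units, $6,158.19):
Base rate for 97.59 is $2.54/unit.
Additional duty on 97.59 from Solos: +44.7% ad valorem. Applied ad valorem rate = 44.7%.
Duty = $6,158.19 × 44.7% + 881 × $2.54 = $4,990.45.
Line 2 (48.73, Solos, 3,609 units, $417,489.12):
Base rate for 48.73 is 33%.
48.73 has an FTA preferential rate, but origin Solos is not Eriistan; base rate stands.
Additional duty on 48.73 from Solos: +67.3%. Applied ad valorem rate: 33% + 67.3% = 100.3%.
Duty = $417,489.12 × 100.3% = $418,741.59.
Line 3 (48.37, Eriistan, 522 units, $1,889.64):
Base rate for 48.37 is $4.61/unit.
Origin Eriistan is the FTA partner but 48.37 is not on the preference list; base rate stands.
Duty = 522 × $4.61 = $2,406.42.
Total = $4,990.45 + $418,741.59 + $2,406.42 = $426,138.46.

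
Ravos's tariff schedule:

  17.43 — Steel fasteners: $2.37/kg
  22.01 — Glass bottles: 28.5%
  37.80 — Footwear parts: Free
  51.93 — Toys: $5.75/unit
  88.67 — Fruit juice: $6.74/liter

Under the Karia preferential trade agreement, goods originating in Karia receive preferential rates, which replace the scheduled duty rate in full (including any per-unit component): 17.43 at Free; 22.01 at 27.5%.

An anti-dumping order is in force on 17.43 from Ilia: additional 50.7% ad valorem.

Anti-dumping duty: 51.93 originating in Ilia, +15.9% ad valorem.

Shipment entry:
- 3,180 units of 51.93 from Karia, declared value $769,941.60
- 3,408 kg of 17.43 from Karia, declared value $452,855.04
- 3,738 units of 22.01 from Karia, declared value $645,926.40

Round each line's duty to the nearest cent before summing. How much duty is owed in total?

$195,914.76

Line 1 (51.93, Karia, 3,180 units, $769,941.60):
Base rate for 51.93 is $5.75/unit.
Origin Karia is the FTA partner but 51.93 is not on the preference list; base rate stands.
The additional-duty order on 51.93 targets Ilia, not Karia; it does not apply.
Duty = 3,180 × $5.75 = $18,285.00.
Line 2 (17.43, Karia, 3,408 kg, $452,855.04):
Base rate for 17.43 is $2.37/kg.
Origin Karia qualifies under the Ravos–Karia agreement and 17.43 is covered: preferential rate Free applies instead.
The additional-duty order on 17.43 targets Ilia, not Karia; it does not apply.
Duty = $452,855.04 × 0% = $0.00.
Line 3 (22.01, Karia, 3,738 units, $645,926.40):
Base rate for 22.01 is 28.5%.
Origin Karia qualifies under the Ravos–Karia agreement and 22.01 is covered: preferential rate 27.5% applies instead.
Duty = $645,926.40 × 27.5% = $177,629.76.
Total = $18,285.00 + $0.00 + $177,629.76 = $195,914.76.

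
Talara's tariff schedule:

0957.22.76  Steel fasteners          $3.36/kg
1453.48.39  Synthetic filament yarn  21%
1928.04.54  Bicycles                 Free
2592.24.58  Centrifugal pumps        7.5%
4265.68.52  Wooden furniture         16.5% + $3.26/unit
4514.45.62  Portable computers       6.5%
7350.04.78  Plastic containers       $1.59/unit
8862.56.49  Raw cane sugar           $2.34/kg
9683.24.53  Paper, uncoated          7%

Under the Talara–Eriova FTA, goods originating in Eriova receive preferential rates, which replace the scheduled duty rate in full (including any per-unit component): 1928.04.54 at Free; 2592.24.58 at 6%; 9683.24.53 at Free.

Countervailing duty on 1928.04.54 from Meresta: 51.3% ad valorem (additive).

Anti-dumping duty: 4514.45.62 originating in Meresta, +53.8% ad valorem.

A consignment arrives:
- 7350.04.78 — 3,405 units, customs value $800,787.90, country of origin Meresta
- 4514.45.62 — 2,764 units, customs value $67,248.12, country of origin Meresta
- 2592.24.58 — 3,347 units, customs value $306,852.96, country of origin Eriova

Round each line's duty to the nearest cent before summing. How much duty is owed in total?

$64,375.75

Line 1 (7350.04.78, Meresta, 3,405 units, $800,787.90):
Base rate for 7350.04.78 is $1.59/unit.
Duty = 3,405 × $1.59 = $5,413.95.
Line 2 (4514.45.62, Meresta, 2,764 units, $67,248.12):
Base rate for 4514.45.62 is 6.5%.
Additional duty on 4514.45.62 from Meresta: +53.8%. Applied ad valorem rate: 6.5% + 53.8% = 60.3%.
Duty = $67,248.12 × 60.3% = $40,550.62.
Line 3 (2592.24.58, Eriova, 3,347 units, $306,852.96):
Base rate for 2592.24.58 is 7.5%.
Origin Eriova qualifies under the Talara–Eriova agreement and 2592.24.58 is covered: preferential rate 6% applies instead.
Duty = $306,852.96 × 6% = $18,411.18.
Total = $5,413.95 + $40,550.62 + $18,411.18 = $64,375.75.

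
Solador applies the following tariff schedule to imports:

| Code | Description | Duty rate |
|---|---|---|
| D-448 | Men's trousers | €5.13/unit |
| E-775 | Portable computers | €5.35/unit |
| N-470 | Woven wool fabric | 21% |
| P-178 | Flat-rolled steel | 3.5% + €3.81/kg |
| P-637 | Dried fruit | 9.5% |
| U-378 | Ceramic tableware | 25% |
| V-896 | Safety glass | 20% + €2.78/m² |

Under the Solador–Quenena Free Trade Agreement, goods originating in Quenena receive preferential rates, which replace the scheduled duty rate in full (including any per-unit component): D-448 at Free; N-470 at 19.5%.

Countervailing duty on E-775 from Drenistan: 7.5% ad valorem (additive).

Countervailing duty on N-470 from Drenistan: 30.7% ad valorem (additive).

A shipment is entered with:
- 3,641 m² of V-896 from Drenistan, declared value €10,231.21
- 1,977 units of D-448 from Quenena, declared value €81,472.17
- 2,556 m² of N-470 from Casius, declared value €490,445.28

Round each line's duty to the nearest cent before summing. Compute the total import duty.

€115,161.73

Line 1 (V-896, Drenistan, 3,641 m², €10,231.21):
Base rate for V-896 is 20% + €2.78/m².
Duty = €10,231.21 × 20% + 3,641 × €2.78 = €12,168.22.
Line 2 (D-448, Quenena, 1,977 units, €81,472.17):
Base rate for D-448 is €5.13/unit.
Origin Quenena qualifies under the Solador–Quenena agreement and D-448 is covered: preferential rate Free applies instead.
Duty = €81,472.17 × 0% = €0.00.
Line 3 (N-470, Casius, 2,556 m², €490,445.28):
Base rate for N-470 is 21%.
N-470 has an FTA preferential rate, but origin Casius is not Quenena; base rate stands.
The additional-duty order on N-470 targets Drenistan, not Casius; it does not apply.
Duty = €490,445.28 × 21% = €102,993.51.
Total = €12,168.22 + €0.00 + €102,993.51 = €115,161.73.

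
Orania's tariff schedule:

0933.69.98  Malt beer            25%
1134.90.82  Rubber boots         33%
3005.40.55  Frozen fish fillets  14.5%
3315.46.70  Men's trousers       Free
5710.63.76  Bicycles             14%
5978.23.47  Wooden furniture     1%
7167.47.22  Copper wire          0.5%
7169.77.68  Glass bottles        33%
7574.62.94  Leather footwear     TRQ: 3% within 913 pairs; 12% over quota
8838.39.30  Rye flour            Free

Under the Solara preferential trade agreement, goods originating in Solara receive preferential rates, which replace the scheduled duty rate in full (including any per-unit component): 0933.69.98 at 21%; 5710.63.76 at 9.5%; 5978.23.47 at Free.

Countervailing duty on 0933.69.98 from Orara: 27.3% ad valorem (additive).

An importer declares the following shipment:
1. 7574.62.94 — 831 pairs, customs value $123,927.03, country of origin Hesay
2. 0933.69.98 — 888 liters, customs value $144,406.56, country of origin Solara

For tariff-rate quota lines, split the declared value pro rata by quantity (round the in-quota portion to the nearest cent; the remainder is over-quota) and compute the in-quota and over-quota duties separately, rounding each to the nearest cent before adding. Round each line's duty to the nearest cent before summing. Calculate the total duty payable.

Line 1 (7574.62.94, Hesay, 831 pairs, $123,927.03):
Code 7574.62.94 is under a tariff-rate quota (threshold 913 pairs). Quantity 831 pairs is within the quota, so the in-quota rate 3% applies to the full value.
Duty = $123,927.03 × 3% = $3,717.81.
Line 2 (0933.69.98, Solara, 888 liters, $144,406.56):
Base rate for 0933.69.98 is 25%.
Origin Solara qualifies under the Orania–Solara agreement and 0933.69.98 is covered: preferential rate 21% applies instead.
The additional-duty order on 0933.69.98 targets Orara, not Solara; it does not apply.
Duty = $144,406.56 × 21% = $30,325.38.
Total = $3,717.81 + $30,325.38 = $34,043.19.

$34,043.19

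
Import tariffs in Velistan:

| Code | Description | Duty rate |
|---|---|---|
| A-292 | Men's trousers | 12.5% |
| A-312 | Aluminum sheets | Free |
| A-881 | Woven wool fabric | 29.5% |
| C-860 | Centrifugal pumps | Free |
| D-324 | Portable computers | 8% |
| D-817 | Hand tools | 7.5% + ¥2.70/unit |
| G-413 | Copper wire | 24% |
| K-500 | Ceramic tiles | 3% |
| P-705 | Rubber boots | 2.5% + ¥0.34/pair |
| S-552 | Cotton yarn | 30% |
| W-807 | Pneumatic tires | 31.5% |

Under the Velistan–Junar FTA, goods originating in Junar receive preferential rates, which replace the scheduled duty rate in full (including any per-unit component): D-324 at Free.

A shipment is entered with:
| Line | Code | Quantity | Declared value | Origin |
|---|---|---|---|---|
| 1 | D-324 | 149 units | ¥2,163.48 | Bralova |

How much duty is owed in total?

¥173.08

Line 1 (D-324, Bralova, 149 units, ¥2,163.48):
Base rate for D-324 is 8%.
D-324 has an FTA preferential rate, but origin Bralova is not Junar; base rate stands.
Duty = ¥2,163.48 × 8% = ¥173.08.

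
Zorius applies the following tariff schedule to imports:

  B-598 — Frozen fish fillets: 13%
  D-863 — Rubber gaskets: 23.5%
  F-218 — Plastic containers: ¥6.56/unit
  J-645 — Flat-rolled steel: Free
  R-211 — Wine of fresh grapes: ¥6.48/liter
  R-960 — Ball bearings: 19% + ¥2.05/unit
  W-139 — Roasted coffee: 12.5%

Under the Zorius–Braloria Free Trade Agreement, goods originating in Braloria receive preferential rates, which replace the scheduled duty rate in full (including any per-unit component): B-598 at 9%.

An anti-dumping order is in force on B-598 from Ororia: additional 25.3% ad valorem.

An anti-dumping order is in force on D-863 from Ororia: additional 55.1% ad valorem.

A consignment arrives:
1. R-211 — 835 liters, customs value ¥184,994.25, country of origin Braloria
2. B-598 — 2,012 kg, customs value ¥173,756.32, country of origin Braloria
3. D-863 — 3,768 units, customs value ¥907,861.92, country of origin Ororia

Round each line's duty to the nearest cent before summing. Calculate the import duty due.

¥734,628.34

Line 1 (R-211, Braloria, 835 liters, ¥184,994.25):
Base rate for R-211 is ¥6.48/liter.
Origin Braloria is the FTA partner but R-211 is not on the preference list; base rate stands.
Duty = 835 × ¥6.48 = ¥5,410.80.
Line 2 (B-598, Braloria, 2,012 kg, ¥173,756.32):
Base rate for B-598 is 13%.
Origin Braloria qualifies under the Zorius–Braloria agreement and B-598 is covered: preferential rate 9% applies instead.
The additional-duty order on B-598 targets Ororia, not Braloria; it does not apply.
Duty = ¥173,756.32 × 9% = ¥15,638.07.
Line 3 (D-863, Ororia, 3,768 units, ¥907,861.92):
Base rate for D-863 is 23.5%.
Additional duty on D-863 from Ororia: +55.1%. Applied ad valorem rate: 23.5% + 55.1% = 78.6%.
Duty = ¥907,861.92 × 78.6% = ¥713,579.47.
Total = ¥5,410.80 + ¥15,638.07 + ¥713,579.47 = ¥734,628.34.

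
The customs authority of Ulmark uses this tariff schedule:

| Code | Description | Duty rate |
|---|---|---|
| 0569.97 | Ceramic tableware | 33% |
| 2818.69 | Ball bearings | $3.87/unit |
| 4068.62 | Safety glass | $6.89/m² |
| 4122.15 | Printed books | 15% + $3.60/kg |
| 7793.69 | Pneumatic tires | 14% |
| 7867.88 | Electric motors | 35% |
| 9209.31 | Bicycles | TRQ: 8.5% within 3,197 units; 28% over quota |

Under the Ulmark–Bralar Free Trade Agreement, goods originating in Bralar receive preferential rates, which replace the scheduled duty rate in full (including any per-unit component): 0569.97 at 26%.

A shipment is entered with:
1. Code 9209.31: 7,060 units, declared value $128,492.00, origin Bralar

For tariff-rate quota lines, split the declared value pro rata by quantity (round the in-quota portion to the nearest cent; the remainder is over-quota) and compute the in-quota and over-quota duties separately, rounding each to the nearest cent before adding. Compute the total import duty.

$24,631.61

Line 1 (9209.31, Bralar, 7,060 units, $128,492.00):
Code 9209.31 is under a tariff-rate quota (threshold 3,197 units). In-quota: 3,197 units at 8.5%; over-quota: 3,863 units at 28%.
Pro-rata value split: in-quota = $128,492.00 × 3,197/7,060 = $58,185.40; over-quota = $128,492.00 − $58,185.40 = $70,306.60.
In-quota duty = $58,185.40 × 8.5% = $4,945.76. Over-quota duty = $70,306.60 × 28% = $19,685.85.
Line duty = $4,945.76 + $19,685.85 = $24,631.61.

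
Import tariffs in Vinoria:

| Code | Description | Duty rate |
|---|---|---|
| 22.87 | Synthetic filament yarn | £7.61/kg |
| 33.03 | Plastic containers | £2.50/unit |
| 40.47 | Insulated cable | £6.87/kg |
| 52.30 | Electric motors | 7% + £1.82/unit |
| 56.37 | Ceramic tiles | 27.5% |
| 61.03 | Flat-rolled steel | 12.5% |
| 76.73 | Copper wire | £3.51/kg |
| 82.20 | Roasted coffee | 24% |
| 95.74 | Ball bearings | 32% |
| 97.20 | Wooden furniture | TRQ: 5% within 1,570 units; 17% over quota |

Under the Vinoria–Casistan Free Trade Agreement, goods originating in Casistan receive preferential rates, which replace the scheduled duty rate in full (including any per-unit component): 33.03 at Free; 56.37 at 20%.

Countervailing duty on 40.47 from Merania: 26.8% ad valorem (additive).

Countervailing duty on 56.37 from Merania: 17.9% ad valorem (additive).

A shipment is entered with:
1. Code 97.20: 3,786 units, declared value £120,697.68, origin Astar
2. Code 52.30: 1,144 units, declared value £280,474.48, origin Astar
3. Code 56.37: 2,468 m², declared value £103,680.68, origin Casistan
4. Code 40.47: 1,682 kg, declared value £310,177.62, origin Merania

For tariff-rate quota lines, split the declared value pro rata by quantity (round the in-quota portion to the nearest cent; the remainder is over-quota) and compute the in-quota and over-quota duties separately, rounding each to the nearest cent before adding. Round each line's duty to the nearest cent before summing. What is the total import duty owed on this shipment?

Line 1 (97.20, Astar, 3,786 units, £120,697.68):
Code 97.20 is under a tariff-rate quota (threshold 1,570 units). In-quota: 1,570 units at 5%; over-quota: 2,216 units at 17%.
Pro-rata value split: in-quota = £120,697.68 × 1,570/3,786 = £50,051.60; over-quota = £120,697.68 − £50,051.60 = £70,646.08.
In-quota duty = £50,051.60 × 5% = £2,502.58. Over-quota duty = £70,646.08 × 17% = £12,009.83.
Line duty = £2,502.58 + £12,009.83 = £14,512.41.
Line 2 (52.30, Astar, 1,144 units, £280,474.48):
Base rate for 52.30 is 7% + £1.82/unit.
Duty = £280,474.48 × 7% + 1,144 × £1.82 = £21,715.29.
Line 3 (56.37, Casistan, 2,468 m², £103,680.68):
Base rate for 56.37 is 27.5%.
Origin Casistan qualifies under the Vinoria–Casistan agreement and 56.37 is covered: preferential rate 20% applies instead.
The additional-duty order on 56.37 targets Merania, not Casistan; it does not apply.
Duty = £103,680.68 × 20% = £20,736.14.
Line 4 (40.47, Merania, 1,682 kg, £310,177.62):
Base rate for 40.47 is £6.87/kg.
Additional duty on 40.47 from Merania: +26.8% ad valorem. Applied ad valorem rate = 26.8%.
Duty = £310,177.62 × 26.8% + 1,682 × £6.87 = £94,682.94.
Total = £14,512.41 + £21,715.29 + £20,736.14 + £94,682.94 = £151,646.78.

£151,646.78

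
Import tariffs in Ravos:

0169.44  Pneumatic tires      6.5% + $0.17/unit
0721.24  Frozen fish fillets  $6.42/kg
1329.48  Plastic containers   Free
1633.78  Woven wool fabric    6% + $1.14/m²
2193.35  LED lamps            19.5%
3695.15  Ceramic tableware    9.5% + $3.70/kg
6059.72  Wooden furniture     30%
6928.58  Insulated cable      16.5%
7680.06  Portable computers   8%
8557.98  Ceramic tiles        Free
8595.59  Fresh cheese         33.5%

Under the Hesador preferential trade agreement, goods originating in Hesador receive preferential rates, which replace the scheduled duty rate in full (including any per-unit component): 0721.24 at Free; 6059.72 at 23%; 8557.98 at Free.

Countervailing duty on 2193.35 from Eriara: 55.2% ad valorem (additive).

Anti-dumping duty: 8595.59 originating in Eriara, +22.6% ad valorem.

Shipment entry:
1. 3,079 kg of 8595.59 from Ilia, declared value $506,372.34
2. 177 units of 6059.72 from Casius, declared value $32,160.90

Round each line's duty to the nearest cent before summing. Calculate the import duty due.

Line 1 (8595.59, Ilia, 3,079 kg, $506,372.34):
Base rate for 8595.59 is 33.5%.
The additional-duty order on 8595.59 targets Eriara, not Ilia; it does not apply.
Duty = $506,372.34 × 33.5% = $169,634.73.
Line 2 (6059.72, Casius, 177 units, $32,160.90):
Base rate for 6059.72 is 30%.
6059.72 has an FTA preferential rate, but origin Casius is not Hesador; base rate stands.
Duty = $32,160.90 × 30% = $9,648.27.
Total = $169,634.73 + $9,648.27 = $179,283.00.

$179,283.00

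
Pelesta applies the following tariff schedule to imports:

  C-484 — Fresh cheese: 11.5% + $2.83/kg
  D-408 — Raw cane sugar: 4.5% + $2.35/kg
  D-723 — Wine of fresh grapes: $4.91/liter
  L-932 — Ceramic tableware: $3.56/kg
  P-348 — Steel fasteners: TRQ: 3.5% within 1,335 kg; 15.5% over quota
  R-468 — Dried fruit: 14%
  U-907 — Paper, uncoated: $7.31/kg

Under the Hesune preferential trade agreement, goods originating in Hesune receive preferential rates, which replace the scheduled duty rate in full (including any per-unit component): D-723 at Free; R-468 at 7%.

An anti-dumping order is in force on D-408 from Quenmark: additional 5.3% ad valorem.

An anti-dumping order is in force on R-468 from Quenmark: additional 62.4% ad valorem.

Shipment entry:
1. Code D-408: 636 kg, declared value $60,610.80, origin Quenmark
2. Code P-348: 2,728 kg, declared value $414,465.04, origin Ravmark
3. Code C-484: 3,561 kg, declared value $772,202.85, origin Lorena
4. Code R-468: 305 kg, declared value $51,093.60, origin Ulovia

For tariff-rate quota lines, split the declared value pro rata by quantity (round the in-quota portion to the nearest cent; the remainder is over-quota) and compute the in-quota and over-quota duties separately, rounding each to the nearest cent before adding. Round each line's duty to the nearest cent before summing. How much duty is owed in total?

Line 1 (D-408, Quenmark, 636 kg, $60,610.80):
Base rate for D-408 is 4.5% + $2.35/kg.
Additional duty on D-408 from Quenmark: +5.3%. Applied ad valorem rate: 4.5% + 5.3% = 9.8%.
Duty = $60,610.80 × 9.8% + 636 × $2.35 = $7,434.46.
Line 2 (P-348, Ravmark, 2,728 kg, $414,465.04):
Code P-348 is under a tariff-rate quota (threshold 1,335 kg). In-quota: 1,335 kg at 3.5%; over-quota: 1,393 kg at 15.5%.
Pro-rata value split: in-quota = $414,465.04 × 1,335/2,728 = $202,826.55; over-quota = $414,465.04 − $202,826.55 = $211,638.49.
In-quota duty = $202,826.55 × 3.5% = $7,098.93. Over-quota duty = $211,638.49 × 15.5% = $32,803.97.
Line duty = $7,098.93 + $32,803.97 = $39,902.90.
Line 3 (C-484, Lorena, 3,561 kg, $772,202.85):
Base rate for C-484 is 11.5% + $2.83/kg.
Duty = $772,202.85 × 11.5% + 3,561 × $2.83 = $98,880.96.
Line 4 (R-468, Ulovia, 305 kg, $51,093.60):
Base rate for R-468 is 14%.
R-468 has an FTA preferential rate, but origin Ulovia is not Hesune; base rate stands.
The additional-duty order on R-468 targets Quenmark, not Ulovia; it does not apply.
Duty = $51,093.60 × 14% = $7,153.10.
Total = $7,434.46 + $39,902.90 + $98,880.96 + $7,153.10 = $153,371.42.

$153,371.42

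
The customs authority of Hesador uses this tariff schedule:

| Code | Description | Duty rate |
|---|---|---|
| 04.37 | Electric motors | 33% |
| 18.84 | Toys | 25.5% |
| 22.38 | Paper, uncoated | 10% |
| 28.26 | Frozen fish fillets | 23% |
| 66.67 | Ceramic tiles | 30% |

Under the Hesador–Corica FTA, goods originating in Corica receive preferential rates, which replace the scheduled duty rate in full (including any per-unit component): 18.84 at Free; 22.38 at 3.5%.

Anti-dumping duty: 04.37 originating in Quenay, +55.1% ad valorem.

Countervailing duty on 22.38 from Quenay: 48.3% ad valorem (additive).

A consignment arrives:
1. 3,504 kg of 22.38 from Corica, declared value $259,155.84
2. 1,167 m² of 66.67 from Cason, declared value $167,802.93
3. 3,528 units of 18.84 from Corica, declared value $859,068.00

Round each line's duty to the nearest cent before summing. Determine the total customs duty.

$59,411.33

Line 1 (22.38, Corica, 3,504 kg, $259,155.84):
Base rate for 22.38 is 10%.
Origin Corica qualifies under the Hesador–Corica agreement and 22.38 is covered: preferential rate 3.5% applies instead.
The additional-duty order on 22.38 targets Quenay, not Corica; it does not apply.
Duty = $259,155.84 × 3.5% = $9,070.45.
Line 2 (66.67, Cason, 1,167 m², $167,802.93):
Base rate for 66.67 is 30%.
Duty = $167,802.93 × 30% = $50,340.88.
Line 3 (18.84, Corica, 3,528 units, $859,068.00):
Base rate for 18.84 is 25.5%.
Origin Corica qualifies under the Hesador–Corica agreement and 18.84 is covered: preferential rate Free applies instead.
Duty = $859,068.00 × 0% = $0.00.
Total = $9,070.45 + $50,340.88 + $0.00 = $59,411.33.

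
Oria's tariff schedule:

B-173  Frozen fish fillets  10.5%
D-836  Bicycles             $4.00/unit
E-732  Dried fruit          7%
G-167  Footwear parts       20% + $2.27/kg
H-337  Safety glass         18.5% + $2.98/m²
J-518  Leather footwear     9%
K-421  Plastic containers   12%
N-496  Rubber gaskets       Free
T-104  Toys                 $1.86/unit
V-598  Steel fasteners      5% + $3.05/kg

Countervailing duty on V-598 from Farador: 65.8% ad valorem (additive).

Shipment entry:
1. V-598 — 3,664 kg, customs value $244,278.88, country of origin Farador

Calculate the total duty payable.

Line 1 (V-598, Farador, 3,664 kg, $244,278.88):
Base rate for V-598 is 5% + $3.05/kg.
Additional duty on V-598 from Farador: +65.8%. Applied ad valorem rate: 5% + 65.8% = 70.8%.
Duty = $244,278.88 × 70.8% + 3,664 × $3.05 = $184,124.65.

$184,124.65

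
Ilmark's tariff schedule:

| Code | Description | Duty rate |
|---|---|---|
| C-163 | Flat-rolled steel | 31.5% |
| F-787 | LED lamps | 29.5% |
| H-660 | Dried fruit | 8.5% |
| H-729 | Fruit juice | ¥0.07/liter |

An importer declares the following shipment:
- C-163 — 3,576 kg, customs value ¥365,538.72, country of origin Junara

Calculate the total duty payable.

Line 1 (C-163, Junara, 3,576 kg, ¥365,538.72):
Base rate for C-163 is 31.5%.
Duty = ¥365,538.72 × 31.5% = ¥115,144.70.

¥115,144.70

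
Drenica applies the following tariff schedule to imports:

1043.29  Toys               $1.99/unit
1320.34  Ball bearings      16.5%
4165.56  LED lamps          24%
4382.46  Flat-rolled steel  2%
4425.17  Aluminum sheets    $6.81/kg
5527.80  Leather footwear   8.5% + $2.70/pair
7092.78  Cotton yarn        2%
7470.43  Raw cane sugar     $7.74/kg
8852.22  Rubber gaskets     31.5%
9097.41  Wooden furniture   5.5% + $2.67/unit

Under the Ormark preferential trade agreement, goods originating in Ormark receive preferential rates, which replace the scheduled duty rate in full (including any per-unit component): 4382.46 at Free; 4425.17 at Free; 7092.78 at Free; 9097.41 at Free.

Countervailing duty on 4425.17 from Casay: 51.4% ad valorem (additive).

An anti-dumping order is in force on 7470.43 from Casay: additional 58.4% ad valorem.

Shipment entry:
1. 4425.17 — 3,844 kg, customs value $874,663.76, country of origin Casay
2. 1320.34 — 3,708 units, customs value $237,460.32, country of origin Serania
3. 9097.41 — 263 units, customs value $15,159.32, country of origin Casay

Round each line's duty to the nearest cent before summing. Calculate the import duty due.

$516,471.73

Line 1 (4425.17, Casay, 3,844 kg, $874,663.76):
Base rate for 4425.17 is $6.81/kg.
4425.17 has an FTA preferential rate, but origin Casay is not Ormark; base rate stands.
Additional duty on 4425.17 from Casay: +51.4% ad valorem. Applied ad valorem rate = 51.4%.
Duty = $874,663.76 × 51.4% + 3,844 × $6.81 = $475,754.81.
Line 2 (1320.34, Serania, 3,708 units, $237,460.32):
Base rate for 1320.34 is 16.5%.
Duty = $237,460.32 × 16.5% = $39,180.95.
Line 3 (9097.41, Casay, 263 units, $15,159.32):
Base rate for 9097.41 is 5.5% + $2.67/unit.
9097.41 has an FTA preferential rate, but origin Casay is not Ormark; base rate stands.
Duty = $15,159.32 × 5.5% + 263 × $2.67 = $1,535.97.
Total = $475,754.81 + $39,180.95 + $1,535.97 = $516,471.73.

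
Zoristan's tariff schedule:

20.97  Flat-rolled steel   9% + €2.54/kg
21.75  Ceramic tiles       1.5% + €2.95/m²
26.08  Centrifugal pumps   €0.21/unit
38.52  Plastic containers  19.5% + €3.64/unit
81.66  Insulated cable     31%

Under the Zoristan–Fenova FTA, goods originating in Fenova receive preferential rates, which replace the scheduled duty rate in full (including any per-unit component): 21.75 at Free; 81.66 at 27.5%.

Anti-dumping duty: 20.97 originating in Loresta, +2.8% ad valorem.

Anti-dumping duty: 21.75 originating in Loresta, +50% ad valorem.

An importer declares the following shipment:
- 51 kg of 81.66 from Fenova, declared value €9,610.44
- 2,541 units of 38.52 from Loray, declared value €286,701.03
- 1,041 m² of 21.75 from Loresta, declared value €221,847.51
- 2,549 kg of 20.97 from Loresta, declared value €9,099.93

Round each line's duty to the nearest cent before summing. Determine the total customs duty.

Line 1 (81.66, Fenova, 51 kg, €9,610.44):
Base rate for 81.66 is 31%.
Origin Fenova qualifies under the Zoristan–Fenova agreement and 81.66 is covered: preferential rate 27.5% applies instead.
Duty = €9,610.44 × 27.5% = €2,642.87.
Line 2 (38.52, Loray, 2,541 units, €286,701.03):
Base rate for 38.52 is 19.5% + €3.64/unit.
Duty = €286,701.03 × 19.5% + 2,541 × €3.64 = €65,155.94.
Line 3 (21.75, Loresta, 1,041 m², €221,847.51):
Base rate for 21.75 is 1.5% + €2.95/m².
21.75 has an FTA preferential rate, but origin Loresta is not Fenova; base rate stands.
Additional duty on 21.75 from Loresta: +50%. Applied ad valorem rate: 1.5% + 50% = 51.5%.
Duty = €221,847.51 × 51.5% + 1,041 × €2.95 = €117,322.42.
Line 4 (20.97, Loresta, 2,549 kg, €9,099.93):
Base rate for 20.97 is 9% + €2.54/kg.
Additional duty on 20.97 from Loresta: +2.8%. Applied ad valorem rate: 9% + 2.8% = 11.8%.
Duty = €9,099.93 × 11.8% + 2,549 × €2.54 = €7,548.25.
Total = €2,642.87 + €65,155.94 + €117,322.42 + €7,548.25 = €192,669.48.

€192,669.48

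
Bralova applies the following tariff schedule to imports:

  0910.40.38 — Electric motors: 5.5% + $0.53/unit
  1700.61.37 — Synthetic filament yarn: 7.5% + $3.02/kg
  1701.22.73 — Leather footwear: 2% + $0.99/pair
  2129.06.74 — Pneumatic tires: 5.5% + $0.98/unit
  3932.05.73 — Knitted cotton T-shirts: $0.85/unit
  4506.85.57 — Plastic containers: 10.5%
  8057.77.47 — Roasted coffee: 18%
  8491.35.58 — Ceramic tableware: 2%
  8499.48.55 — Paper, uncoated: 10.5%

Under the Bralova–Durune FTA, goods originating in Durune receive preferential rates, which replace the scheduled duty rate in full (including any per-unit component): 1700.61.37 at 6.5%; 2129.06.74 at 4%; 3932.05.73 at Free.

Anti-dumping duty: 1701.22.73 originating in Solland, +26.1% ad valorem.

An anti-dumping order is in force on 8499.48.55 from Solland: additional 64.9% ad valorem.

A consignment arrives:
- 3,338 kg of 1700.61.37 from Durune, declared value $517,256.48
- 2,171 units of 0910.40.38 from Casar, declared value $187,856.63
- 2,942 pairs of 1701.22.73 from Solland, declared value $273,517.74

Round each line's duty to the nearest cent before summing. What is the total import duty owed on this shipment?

$124,875.47

Line 1 (1700.61.37, Durune, 3,338 kg, $517,256.48):
Base rate for 1700.61.37 is 7.5% + $3.02/kg.
Origin Durune qualifies under the Bralova–Durune agreement and 1700.61.37 is covered: preferential rate 6.5% applies instead.
Duty = $517,256.48 × 6.5% = $33,621.67.
Line 2 (0910.40.38, Casar, 2,171 units, $187,856.63):
Base rate for 0910.40.38 is 5.5% + $0.53/unit.
Duty = $187,856.63 × 5.5% + 2,171 × $0.53 = $11,482.74.
Line 3 (1701.22.73, Solland, 2,942 pairs, $273,517.74):
Base rate for 1701.22.73 is 2% + $0.99/pair.
Additional duty on 1701.22.73 from Solland: +26.1%. Applied ad valorem rate: 2% + 26.1% = 28.1%.
Duty = $273,517.74 × 28.1% + 2,942 × $0.99 = $79,771.06.
Total = $33,621.67 + $11,482.74 + $79,771.06 = $124,875.47.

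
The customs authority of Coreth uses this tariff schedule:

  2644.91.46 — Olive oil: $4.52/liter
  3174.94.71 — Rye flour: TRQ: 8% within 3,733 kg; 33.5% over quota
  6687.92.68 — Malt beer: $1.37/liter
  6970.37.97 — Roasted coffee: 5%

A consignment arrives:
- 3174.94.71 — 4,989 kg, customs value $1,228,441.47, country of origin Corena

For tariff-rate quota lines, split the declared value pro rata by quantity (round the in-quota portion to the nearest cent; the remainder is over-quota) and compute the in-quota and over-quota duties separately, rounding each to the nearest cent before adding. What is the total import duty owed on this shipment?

Line 1 (3174.94.71, Corena, 4,989 kg, $1,228,441.47):
Code 3174.94.71 is under a tariff-rate quota (threshold 3,733 kg). In-quota: 3,733 kg at 8%; over-quota: 1,256 kg at 33.5%.
Pro-rata value split: in-quota = $1,228,441.47 × 3,733/4,989 = $919,176.59; over-quota = $1,228,441.47 − $919,176.59 = $309,264.88.
In-quota duty = $919,176.59 × 8% = $73,534.13. Over-quota duty = $309,264.88 × 33.5% = $103,603.73.
Line duty = $73,534.13 + $103,603.73 = $177,137.86.

$177,137.86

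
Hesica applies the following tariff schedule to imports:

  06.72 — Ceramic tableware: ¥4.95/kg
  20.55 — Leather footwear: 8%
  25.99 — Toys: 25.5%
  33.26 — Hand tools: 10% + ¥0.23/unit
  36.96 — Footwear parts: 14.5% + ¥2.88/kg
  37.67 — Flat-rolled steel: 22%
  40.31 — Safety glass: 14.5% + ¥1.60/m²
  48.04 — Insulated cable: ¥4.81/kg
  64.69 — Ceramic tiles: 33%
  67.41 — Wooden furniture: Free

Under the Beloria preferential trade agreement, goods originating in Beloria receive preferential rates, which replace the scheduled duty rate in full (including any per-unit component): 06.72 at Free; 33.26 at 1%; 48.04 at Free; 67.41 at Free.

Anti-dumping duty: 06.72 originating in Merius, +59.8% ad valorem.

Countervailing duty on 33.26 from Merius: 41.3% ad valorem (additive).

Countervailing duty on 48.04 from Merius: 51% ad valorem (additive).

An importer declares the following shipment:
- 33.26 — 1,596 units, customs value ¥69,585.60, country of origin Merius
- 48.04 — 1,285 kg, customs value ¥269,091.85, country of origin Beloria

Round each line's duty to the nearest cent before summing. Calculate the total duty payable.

Line 1 (33.26, Merius, 1,596 units, ¥69,585.60):
Base rate for 33.26 is 10% + ¥0.23/unit.
33.26 has an FTA preferential rate, but origin Merius is not Beloria; base rate stands.
Additional duty on 33.26 from Merius: +41.3%. Applied ad valorem rate: 10% + 41.3% = 51.3%.
Duty = ¥69,585.60 × 51.3% + 1,596 × ¥0.23 = ¥36,064.49.
Line 2 (48.04, Beloria, 1,285 kg, ¥269,091.85):
Base rate for 48.04 is ¥4.81/kg.
Origin Beloria qualifies under the Hesica–Beloria agreement and 48.04 is covered: preferential rate Free applies instead.
The additional-duty order on 48.04 targets Merius, not Beloria; it does not apply.
Duty = ¥269,091.85 × 0% = ¥0.00.
Total = ¥36,064.49 + ¥0.00 = ¥36,064.49.

¥36,064.49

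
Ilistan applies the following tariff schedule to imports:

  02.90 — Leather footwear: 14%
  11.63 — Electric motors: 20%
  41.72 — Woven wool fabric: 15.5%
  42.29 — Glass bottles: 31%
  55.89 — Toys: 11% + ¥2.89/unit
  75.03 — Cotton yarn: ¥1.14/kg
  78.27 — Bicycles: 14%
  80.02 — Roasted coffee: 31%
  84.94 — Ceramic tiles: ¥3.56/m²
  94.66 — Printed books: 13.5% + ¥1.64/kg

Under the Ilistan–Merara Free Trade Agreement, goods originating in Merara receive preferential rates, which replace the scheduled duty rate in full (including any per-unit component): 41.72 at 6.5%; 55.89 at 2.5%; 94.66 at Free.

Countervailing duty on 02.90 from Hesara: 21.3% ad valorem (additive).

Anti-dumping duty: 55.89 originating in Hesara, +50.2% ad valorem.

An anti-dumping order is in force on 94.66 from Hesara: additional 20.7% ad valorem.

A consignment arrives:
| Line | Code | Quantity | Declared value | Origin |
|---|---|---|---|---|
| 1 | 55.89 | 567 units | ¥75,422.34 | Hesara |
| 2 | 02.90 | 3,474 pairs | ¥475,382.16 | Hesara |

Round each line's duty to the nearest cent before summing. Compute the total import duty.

¥215,607.00

Line 1 (55.89, Hesara, 567 units, ¥75,422.34):
Base rate for 55.89 is 11% + ¥2.89/unit.
55.89 has an FTA preferential rate, but origin Hesara is not Merara; base rate stands.
Additional duty on 55.89 from Hesara: +50.2%. Applied ad valorem rate: 11% + 50.2% = 61.2%.
Duty = ¥75,422.34 × 61.2% + 567 × ¥2.89 = ¥47,797.10.
Line 2 (02.90, Hesara, 3,474 pairs, ¥475,382.16):
Base rate for 02.90 is 14%.
Additional duty on 02.90 from Hesara: +21.3%. Applied ad valorem rate: 14% + 21.3% = 35.3%.
Duty = ¥475,382.16 × 35.3% = ¥167,809.90.
Total = ¥47,797.10 + ¥167,809.90 = ¥215,607.00.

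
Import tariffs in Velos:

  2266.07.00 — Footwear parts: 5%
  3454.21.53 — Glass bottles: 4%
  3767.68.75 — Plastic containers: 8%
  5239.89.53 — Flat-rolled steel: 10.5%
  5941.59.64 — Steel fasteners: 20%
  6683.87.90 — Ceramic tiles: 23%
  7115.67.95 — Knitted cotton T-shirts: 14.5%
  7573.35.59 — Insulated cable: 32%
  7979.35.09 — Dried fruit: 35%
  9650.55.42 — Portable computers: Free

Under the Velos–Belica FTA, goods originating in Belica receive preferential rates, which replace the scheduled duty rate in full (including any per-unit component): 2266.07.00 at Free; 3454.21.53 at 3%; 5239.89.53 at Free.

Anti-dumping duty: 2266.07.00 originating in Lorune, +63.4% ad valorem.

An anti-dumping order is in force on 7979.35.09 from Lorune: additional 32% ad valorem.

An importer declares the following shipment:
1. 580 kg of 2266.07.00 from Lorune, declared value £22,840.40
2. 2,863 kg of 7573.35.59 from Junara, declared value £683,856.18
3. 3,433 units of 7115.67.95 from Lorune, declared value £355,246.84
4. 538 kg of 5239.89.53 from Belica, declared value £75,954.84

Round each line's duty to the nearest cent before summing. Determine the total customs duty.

£285,967.60

Line 1 (2266.07.00, Lorune, 580 kg, £22,840.40):
Base rate for 2266.07.00 is 5%.
2266.07.00 has an FTA preferential rate, but origin Lorune is not Belica; base rate stands.
Additional duty on 2266.07.00 from Lorune: +63.4%. Applied ad valorem rate: 5% + 63.4% = 68.4%.
Duty = £22,840.40 × 68.4% = £15,622.83.
Line 2 (7573.35.59, Junara, 2,863 kg, £683,856.18):
Base rate for 7573.35.59 is 32%.
Duty = £683,856.18 × 32% = £218,833.98.
Line 3 (7115.67.95, Lorune, 3,433 units, £355,246.84):
Base rate for 7115.67.95 is 14.5%.
Duty = £355,246.84 × 14.5% = £51,510.79.
Line 4 (5239.89.53, Belica, 538 kg, £75,954.84):
Base rate for 5239.89.53 is 10.5%.
Origin Belica qualifies under the Velos–Belica agreement and 5239.89.53 is covered: preferential rate Free applies instead.
Duty = £75,954.84 × 0% = £0.00.
Total = £15,622.83 + £218,833.98 + £51,510.79 + £0.00 = £285,967.60.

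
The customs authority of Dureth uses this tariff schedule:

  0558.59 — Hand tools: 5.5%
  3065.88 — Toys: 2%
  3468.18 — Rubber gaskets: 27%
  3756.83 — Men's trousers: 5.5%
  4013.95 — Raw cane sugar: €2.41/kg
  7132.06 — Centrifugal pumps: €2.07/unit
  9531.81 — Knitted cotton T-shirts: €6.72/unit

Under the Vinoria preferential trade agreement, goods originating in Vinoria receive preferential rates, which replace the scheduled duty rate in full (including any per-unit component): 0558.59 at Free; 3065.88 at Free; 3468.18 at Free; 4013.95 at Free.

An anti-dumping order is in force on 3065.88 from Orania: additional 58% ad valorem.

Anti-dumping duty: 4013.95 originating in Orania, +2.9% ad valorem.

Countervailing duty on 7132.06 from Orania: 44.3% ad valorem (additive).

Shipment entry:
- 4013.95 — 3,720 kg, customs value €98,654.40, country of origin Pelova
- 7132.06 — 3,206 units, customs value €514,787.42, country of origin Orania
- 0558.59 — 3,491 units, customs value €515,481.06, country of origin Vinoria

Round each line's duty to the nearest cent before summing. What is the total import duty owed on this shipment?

Line 1 (4013.95, Pelova, 3,720 kg, €98,654.40):
Base rate for 4013.95 is €2.41/kg.
4013.95 has an FTA preferential rate, but origin Pelova is not Vinoria; base rate stands.
The additional-duty order on 4013.95 targets Orania, not Pelova; it does not apply.
Duty = 3,720 × €2.41 = €8,965.20.
Line 2 (7132.06, Orania, 3,206 units, €514,787.42):
Base rate for 7132.06 is €2.07/unit.
Additional duty on 7132.06 from Orania: +44.3% ad valorem. Applied ad valorem rate = 44.3%.
Duty = €514,787.42 × 44.3% + 3,206 × €2.07 = €234,687.25.
Line 3 (0558.59, Vinoria, 3,491 units, €515,481.06):
Base rate for 0558.59 is 5.5%.
Origin Vinoria qualifies under the Dureth–Vinoria agreement and 0558.59 is covered: preferential rate Free applies instead.
Duty = €515,481.06 × 0% = €0.00.
Total = €8,965.20 + €234,687.25 + €0.00 = €243,652.45.

€243,652.45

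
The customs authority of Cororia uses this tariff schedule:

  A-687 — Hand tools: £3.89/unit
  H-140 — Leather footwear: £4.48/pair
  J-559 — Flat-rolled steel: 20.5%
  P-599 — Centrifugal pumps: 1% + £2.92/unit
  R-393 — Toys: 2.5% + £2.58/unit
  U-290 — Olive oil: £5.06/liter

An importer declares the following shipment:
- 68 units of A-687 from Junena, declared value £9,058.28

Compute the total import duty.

Line 1 (A-687, Junena, 68 units, £9,058.28):
Base rate for A-687 is £3.89/unit.
Duty = 68 × £3.89 = £264.52.

£264.52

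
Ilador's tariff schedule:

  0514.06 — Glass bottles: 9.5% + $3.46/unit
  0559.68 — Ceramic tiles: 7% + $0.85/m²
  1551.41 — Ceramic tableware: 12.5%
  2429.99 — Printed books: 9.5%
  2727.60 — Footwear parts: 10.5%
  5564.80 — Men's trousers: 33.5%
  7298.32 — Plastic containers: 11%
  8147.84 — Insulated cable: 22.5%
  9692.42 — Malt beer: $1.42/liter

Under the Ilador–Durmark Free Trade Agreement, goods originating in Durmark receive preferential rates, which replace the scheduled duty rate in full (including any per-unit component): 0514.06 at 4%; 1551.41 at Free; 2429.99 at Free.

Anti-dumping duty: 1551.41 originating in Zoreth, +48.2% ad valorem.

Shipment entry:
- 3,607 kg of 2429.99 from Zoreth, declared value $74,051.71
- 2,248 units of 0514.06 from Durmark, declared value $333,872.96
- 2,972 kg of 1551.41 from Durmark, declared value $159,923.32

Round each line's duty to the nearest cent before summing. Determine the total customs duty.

Line 1 (2429.99, Zoreth, 3,607 kg, $74,051.71):
Base rate for 2429.99 is 9.5%.
2429.99 has an FTA preferential rate, but origin Zoreth is not Durmark; base rate stands.
Duty = $74,051.71 × 9.5% = $7,034.91.
Line 2 (0514.06, Durmark, 2,248 units, $333,872.96):
Base rate for 0514.06 is 9.5% + $3.46/unit.
Origin Durmark qualifies under the Ilador–Durmark agreement and 0514.06 is covered: preferential rate 4% applies instead.
Duty = $333,872.96 × 4% = $13,354.92.
Line 3 (1551.41, Durmark, 2,972 kg, $159,923.32):
Base rate for 1551.41 is 12.5%.
Origin Durmark qualifies under the Ilador–Durmark agreement and 1551.41 is covered: preferential rate Free applies instead.
The additional-duty order on 1551.41 targets Zoreth, not Durmark; it does not apply.
Duty = $159,923.32 × 0% = $0.00.
Total = $7,034.91 + $13,354.92 + $0.00 = $20,389.83.

$20,389.83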